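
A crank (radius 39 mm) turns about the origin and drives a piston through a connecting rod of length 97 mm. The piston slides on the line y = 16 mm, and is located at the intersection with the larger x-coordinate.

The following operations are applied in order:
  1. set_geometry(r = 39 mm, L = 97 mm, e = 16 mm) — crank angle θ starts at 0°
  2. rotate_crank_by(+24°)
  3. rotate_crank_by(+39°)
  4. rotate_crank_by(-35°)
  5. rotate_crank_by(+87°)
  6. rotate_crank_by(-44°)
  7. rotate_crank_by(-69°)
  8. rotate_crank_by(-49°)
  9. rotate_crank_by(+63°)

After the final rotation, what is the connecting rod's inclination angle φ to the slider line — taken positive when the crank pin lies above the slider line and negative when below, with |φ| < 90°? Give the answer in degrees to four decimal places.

-3.1027

set_geometry: r = 39 mm, L = 97 mm, e = 16 mm; θ ← 0°
rotate_crank_by(+24°): θ ← 0° +24° = 24°
rotate_crank_by(+39°): θ ← 24° +39° = 63°
rotate_crank_by(-35°): θ ← 63° -35° = 28°
rotate_crank_by(+87°): θ ← 28° +87° = 115°
rotate_crank_by(-44°): θ ← 115° -44° = 71°
rotate_crank_by(-69°): θ ← 71° -69° = 2°
rotate_crank_by(-49°): θ ← 2° -49° = -47°
rotate_crank_by(+63°): θ ← -47° +63° = 16°
crank pin P = (r cos θ, r sin θ) = (37.489206, 10.749857)
h = r sin θ − e = 10.749857 − 16 = -5.250143
sin φ = h / L = -5.250143 / 97 = -0.05412519
φ = arcsin(-0.05412519) = -3.102661°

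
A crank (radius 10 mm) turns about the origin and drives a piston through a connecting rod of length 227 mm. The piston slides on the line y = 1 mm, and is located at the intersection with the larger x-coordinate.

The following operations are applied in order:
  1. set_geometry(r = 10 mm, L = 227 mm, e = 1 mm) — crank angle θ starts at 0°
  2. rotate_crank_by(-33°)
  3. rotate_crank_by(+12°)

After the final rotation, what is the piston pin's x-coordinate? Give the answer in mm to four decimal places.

set_geometry: r = 10 mm, L = 227 mm, e = 1 mm; θ ← 0°
rotate_crank_by(-33°): θ ← 0° -33° = -33°
rotate_crank_by(+12°): θ ← -33° +12° = -21°
crank pin P = (r cos θ, r sin θ) = (9.335804, -3.583679)
h = r sin θ − e = -3.583679 − 1 = -4.583679
x = r cos θ + √(L² − h²) = 9.335804 + √(51529.0 − 21.0101) = 9.335804 + 226.953717 = 236.289522

236.2895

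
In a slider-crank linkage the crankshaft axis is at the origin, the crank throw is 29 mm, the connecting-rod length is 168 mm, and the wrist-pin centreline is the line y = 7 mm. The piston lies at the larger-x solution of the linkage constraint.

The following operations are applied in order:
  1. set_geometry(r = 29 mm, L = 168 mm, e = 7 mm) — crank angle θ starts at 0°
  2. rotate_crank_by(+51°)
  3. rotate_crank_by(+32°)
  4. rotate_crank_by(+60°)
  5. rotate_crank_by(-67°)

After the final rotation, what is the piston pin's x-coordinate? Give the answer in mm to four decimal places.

173.6806

set_geometry: r = 29 mm, L = 168 mm, e = 7 mm; θ ← 0°
rotate_crank_by(+51°): θ ← 0° +51° = 51°
rotate_crank_by(+32°): θ ← 51° +32° = 83°
rotate_crank_by(+60°): θ ← 83° +60° = 143°
rotate_crank_by(-67°): θ ← 143° -67° = 76°
crank pin P = (r cos θ, r sin θ) = (7.015735, 28.138576)
h = r sin θ − e = 28.138576 − 7 = 21.138576
x = r cos θ + √(L² − h²) = 7.015735 + √(28224.0 − 446.8394) = 7.015735 + 166.664815 = 173.680550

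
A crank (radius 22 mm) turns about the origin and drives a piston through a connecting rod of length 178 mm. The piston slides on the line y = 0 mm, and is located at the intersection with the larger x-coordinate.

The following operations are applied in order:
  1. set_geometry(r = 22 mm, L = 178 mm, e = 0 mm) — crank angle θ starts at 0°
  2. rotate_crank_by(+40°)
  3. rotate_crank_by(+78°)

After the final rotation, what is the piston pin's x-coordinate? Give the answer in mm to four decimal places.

166.6086

set_geometry: r = 22 mm, L = 178 mm, e = 0 mm; θ ← 0°
rotate_crank_by(+40°): θ ← 0° +40° = 40°
rotate_crank_by(+78°): θ ← 40° +78° = 118°
crank pin P = (r cos θ, r sin θ) = (-10.328374, 19.424847)
h = r sin θ − e = 19.424847 − 0 = 19.424847
x = r cos θ + √(L² − h²) = -10.328374 + √(31684.0 − 377.3247) = -10.328374 + 176.936925 = 166.608550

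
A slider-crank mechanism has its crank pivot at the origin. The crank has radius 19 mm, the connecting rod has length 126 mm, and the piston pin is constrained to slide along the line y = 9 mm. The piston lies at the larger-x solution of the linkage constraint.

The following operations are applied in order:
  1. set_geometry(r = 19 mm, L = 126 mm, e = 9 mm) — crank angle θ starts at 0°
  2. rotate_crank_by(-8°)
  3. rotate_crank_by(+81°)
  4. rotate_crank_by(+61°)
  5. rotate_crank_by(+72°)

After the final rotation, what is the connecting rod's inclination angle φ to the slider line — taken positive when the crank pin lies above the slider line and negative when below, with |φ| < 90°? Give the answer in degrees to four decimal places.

-7.9051

set_geometry: r = 19 mm, L = 126 mm, e = 9 mm; θ ← 0°
rotate_crank_by(-8°): θ ← 0° -8° = -8°
rotate_crank_by(+81°): θ ← -8° +81° = 73°
rotate_crank_by(+61°): θ ← 73° +61° = 134°
rotate_crank_by(+72°): θ ← 134° +72° = 206°
crank pin P = (r cos θ, r sin θ) = (-17.077087, -8.329052)
h = r sin θ − e = -8.329052 − 9 = -17.329052
sin φ = h / L = -17.329052 / 126 = -0.13753216
φ = arcsin(-0.13753216) = -7.905068°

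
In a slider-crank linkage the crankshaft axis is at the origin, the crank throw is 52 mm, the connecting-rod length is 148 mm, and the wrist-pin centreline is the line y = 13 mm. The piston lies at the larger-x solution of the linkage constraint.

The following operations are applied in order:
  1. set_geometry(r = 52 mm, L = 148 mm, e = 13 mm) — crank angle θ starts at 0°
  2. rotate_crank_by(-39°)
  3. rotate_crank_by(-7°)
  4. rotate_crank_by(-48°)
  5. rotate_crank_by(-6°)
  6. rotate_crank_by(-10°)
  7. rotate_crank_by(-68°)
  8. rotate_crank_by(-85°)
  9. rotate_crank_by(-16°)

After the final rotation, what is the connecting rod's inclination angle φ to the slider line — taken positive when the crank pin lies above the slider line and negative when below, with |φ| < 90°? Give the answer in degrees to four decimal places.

set_geometry: r = 52 mm, L = 148 mm, e = 13 mm; θ ← 0°
rotate_crank_by(-39°): θ ← 0° -39° = -39°
rotate_crank_by(-7°): θ ← -39° -7° = -46°
rotate_crank_by(-48°): θ ← -46° -48° = -94°
rotate_crank_by(-6°): θ ← -94° -6° = -100°
rotate_crank_by(-10°): θ ← -100° -10° = -110°
rotate_crank_by(-68°): θ ← -110° -68° = -178°
rotate_crank_by(-85°): θ ← -178° -85° = -263°
rotate_crank_by(-16°): θ ← -263° -16° = -279°
crank pin P = (r cos θ, r sin θ) = (8.134592, 51.359794)
h = r sin θ − e = 51.359794 − 13 = 38.359794
sin φ = h / L = 38.359794 / 148 = 0.25918780
φ = arcsin(0.25918780) = 15.021874°

15.0219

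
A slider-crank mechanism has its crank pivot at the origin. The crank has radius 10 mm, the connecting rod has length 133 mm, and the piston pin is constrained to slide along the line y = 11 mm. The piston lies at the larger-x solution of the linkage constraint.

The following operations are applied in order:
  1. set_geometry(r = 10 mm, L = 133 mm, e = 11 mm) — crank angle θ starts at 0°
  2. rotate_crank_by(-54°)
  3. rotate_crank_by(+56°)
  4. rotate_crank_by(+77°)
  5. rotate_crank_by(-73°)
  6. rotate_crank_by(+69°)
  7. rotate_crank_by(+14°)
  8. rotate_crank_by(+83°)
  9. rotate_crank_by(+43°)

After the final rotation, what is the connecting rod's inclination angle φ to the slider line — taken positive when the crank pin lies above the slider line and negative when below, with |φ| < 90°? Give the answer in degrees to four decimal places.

-7.2289

set_geometry: r = 10 mm, L = 133 mm, e = 11 mm; θ ← 0°
rotate_crank_by(-54°): θ ← 0° -54° = -54°
rotate_crank_by(+56°): θ ← -54° +56° = 2°
rotate_crank_by(+77°): θ ← 2° +77° = 79°
rotate_crank_by(-73°): θ ← 79° -73° = 6°
rotate_crank_by(+69°): θ ← 6° +69° = 75°
rotate_crank_by(+14°): θ ← 75° +14° = 89°
rotate_crank_by(+83°): θ ← 89° +83° = 172°
rotate_crank_by(+43°): θ ← 172° +43° = 215°
crank pin P = (r cos θ, r sin θ) = (-8.191520, -5.735764)
h = r sin θ − e = -5.735764 − 11 = -16.735764
sin φ = h / L = -16.735764 / 133 = -0.12583281
φ = arcsin(-0.12583281) = -7.228852°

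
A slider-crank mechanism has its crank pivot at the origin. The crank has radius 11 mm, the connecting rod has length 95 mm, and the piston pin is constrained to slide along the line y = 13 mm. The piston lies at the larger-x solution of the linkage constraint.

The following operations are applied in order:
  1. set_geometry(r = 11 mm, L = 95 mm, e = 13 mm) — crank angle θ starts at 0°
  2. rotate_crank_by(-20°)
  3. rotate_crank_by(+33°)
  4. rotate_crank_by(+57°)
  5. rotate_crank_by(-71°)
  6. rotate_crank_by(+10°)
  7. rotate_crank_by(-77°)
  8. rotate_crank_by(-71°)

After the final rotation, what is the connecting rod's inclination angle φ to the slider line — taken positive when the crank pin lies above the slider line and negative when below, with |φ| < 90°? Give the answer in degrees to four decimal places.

set_geometry: r = 11 mm, L = 95 mm, e = 13 mm; θ ← 0°
rotate_crank_by(-20°): θ ← 0° -20° = -20°
rotate_crank_by(+33°): θ ← -20° +33° = 13°
rotate_crank_by(+57°): θ ← 13° +57° = 70°
rotate_crank_by(-71°): θ ← 70° -71° = -1°
rotate_crank_by(+10°): θ ← -1° +10° = 9°
rotate_crank_by(-77°): θ ← 9° -77° = -68°
rotate_crank_by(-71°): θ ← -68° -71° = -139°
crank pin P = (r cos θ, r sin θ) = (-8.301805, -7.216649)
h = r sin θ − e = -7.216649 − 13 = -20.216649
sin φ = h / L = -20.216649 / 95 = -0.21280683
φ = arcsin(-0.21280683) = -12.286891°

-12.2869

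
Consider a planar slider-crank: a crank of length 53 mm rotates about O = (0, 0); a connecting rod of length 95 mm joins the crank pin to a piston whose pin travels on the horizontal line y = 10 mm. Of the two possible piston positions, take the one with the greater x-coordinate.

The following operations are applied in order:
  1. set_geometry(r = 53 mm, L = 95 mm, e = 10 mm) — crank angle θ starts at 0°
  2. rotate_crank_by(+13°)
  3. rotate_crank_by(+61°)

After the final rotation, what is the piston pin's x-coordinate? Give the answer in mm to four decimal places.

set_geometry: r = 53 mm, L = 95 mm, e = 10 mm; θ ← 0°
rotate_crank_by(+13°): θ ← 0° +13° = 13°
rotate_crank_by(+61°): θ ← 13° +61° = 74°
crank pin P = (r cos θ, r sin θ) = (14.608780, 50.946870)
h = r sin θ − e = 50.946870 − 10 = 40.946870
x = r cos θ + √(L² − h²) = 14.608780 + √(9025.0 − 1676.6462) = 14.608780 + 85.722540 = 100.331320

100.3313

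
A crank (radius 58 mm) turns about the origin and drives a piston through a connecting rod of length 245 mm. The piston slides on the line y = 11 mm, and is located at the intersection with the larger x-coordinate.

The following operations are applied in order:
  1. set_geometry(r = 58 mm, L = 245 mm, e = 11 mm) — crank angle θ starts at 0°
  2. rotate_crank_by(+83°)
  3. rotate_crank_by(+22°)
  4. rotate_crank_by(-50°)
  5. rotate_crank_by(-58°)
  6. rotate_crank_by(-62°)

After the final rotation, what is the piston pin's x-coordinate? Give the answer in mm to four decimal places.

261.1221

set_geometry: r = 58 mm, L = 245 mm, e = 11 mm; θ ← 0°
rotate_crank_by(+83°): θ ← 0° +83° = 83°
rotate_crank_by(+22°): θ ← 83° +22° = 105°
rotate_crank_by(-50°): θ ← 105° -50° = 55°
rotate_crank_by(-58°): θ ← 55° -58° = -3°
rotate_crank_by(-62°): θ ← -3° -62° = -65°
crank pin P = (r cos θ, r sin θ) = (24.511859, -52.565852)
h = r sin θ − e = -52.565852 − 11 = -63.565852
x = r cos θ + √(L² − h²) = 24.511859 + √(60025.0 − 4040.6175) = 24.511859 + 236.610191 = 261.122050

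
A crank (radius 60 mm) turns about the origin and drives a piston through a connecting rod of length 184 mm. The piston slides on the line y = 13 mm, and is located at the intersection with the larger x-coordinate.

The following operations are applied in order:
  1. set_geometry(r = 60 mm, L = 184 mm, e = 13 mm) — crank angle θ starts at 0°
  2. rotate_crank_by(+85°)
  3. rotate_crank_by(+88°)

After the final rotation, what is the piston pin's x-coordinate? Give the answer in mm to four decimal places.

124.3593

set_geometry: r = 60 mm, L = 184 mm, e = 13 mm; θ ← 0°
rotate_crank_by(+85°): θ ← 0° +85° = 85°
rotate_crank_by(+88°): θ ← 85° +88° = 173°
crank pin P = (r cos θ, r sin θ) = (-59.552769, 7.312161)
h = r sin θ − e = 7.312161 − 13 = -5.687839
x = r cos θ + √(L² − h²) = -59.552769 + √(33856.0 − 32.3515) = -59.552769 + 183.912067 = 124.359298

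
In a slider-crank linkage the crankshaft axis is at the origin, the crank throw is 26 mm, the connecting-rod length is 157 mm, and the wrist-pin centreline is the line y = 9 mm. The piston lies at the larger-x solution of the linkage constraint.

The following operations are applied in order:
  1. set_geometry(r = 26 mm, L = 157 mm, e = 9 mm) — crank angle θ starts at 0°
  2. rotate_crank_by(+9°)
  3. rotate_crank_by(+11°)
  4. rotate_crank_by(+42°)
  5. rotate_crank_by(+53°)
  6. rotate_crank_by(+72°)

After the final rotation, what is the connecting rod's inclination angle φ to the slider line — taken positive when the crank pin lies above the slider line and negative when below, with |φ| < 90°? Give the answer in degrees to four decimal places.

-4.4453

set_geometry: r = 26 mm, L = 157 mm, e = 9 mm; θ ← 0°
rotate_crank_by(+9°): θ ← 0° +9° = 9°
rotate_crank_by(+11°): θ ← 9° +11° = 20°
rotate_crank_by(+42°): θ ← 20° +42° = 62°
rotate_crank_by(+53°): θ ← 62° +53° = 115°
rotate_crank_by(+72°): θ ← 115° +72° = 187°
crank pin P = (r cos θ, r sin θ) = (-25.806200, -3.168603)
h = r sin θ − e = -3.168603 − 9 = -12.168603
sin φ = h / L = -12.168603 / 157 = -0.07750703
φ = arcsin(-0.07750703) = -4.445284°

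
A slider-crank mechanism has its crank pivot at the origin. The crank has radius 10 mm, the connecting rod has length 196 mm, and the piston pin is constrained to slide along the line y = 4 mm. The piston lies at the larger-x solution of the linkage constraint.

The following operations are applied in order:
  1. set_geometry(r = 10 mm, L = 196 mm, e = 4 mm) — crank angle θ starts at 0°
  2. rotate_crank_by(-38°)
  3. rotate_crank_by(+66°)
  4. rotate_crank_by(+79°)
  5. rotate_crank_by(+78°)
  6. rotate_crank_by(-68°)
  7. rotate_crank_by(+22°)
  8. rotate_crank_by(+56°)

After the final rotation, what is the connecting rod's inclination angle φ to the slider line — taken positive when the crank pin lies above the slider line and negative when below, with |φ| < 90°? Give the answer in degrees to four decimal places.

-1.9263

set_geometry: r = 10 mm, L = 196 mm, e = 4 mm; θ ← 0°
rotate_crank_by(-38°): θ ← 0° -38° = -38°
rotate_crank_by(+66°): θ ← -38° +66° = 28°
rotate_crank_by(+79°): θ ← 28° +79° = 107°
rotate_crank_by(+78°): θ ← 107° +78° = 185°
rotate_crank_by(-68°): θ ← 185° -68° = 117°
rotate_crank_by(+22°): θ ← 117° +22° = 139°
rotate_crank_by(+56°): θ ← 139° +56° = 195°
crank pin P = (r cos θ, r sin θ) = (-9.659258, -2.588190)
h = r sin θ − e = -2.588190 − 4 = -6.588190
sin φ = h / L = -6.588190 / 196 = -0.03361322
φ = arcsin(-0.03361322) = -1.926258°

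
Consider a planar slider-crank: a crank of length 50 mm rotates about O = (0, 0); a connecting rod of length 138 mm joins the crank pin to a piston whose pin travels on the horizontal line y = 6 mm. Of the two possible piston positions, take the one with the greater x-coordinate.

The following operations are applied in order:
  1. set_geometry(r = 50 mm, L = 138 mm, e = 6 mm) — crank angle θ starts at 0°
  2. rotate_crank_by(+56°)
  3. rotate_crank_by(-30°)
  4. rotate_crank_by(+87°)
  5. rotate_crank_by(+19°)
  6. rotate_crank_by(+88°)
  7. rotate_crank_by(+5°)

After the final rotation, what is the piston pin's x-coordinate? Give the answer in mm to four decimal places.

set_geometry: r = 50 mm, L = 138 mm, e = 6 mm; θ ← 0°
rotate_crank_by(+56°): θ ← 0° +56° = 56°
rotate_crank_by(-30°): θ ← 56° -30° = 26°
rotate_crank_by(+87°): θ ← 26° +87° = 113°
rotate_crank_by(+19°): θ ← 113° +19° = 132°
rotate_crank_by(+88°): θ ← 132° +88° = 220°
rotate_crank_by(+5°): θ ← 220° +5° = 225°
crank pin P = (r cos θ, r sin θ) = (-35.355339, -35.355339)
h = r sin θ − e = -35.355339 − 6 = -41.355339
x = r cos θ + √(L² − h²) = -35.355339 + √(19044.0 − 1710.2641) = -35.355339 + 131.657647 = 96.302308

96.3023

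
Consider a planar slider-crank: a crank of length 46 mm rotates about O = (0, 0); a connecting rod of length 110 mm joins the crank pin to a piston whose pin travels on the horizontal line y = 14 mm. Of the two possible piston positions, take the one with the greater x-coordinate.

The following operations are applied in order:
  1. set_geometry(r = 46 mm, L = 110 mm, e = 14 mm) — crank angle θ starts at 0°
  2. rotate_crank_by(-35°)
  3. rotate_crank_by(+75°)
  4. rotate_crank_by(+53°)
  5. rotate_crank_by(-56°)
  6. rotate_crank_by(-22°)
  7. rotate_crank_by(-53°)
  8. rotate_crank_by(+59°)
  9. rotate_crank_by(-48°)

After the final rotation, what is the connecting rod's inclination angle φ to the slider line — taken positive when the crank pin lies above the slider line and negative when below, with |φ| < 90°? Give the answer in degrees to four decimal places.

set_geometry: r = 46 mm, L = 110 mm, e = 14 mm; θ ← 0°
rotate_crank_by(-35°): θ ← 0° -35° = -35°
rotate_crank_by(+75°): θ ← -35° +75° = 40°
rotate_crank_by(+53°): θ ← 40° +53° = 93°
rotate_crank_by(-56°): θ ← 93° -56° = 37°
rotate_crank_by(-22°): θ ← 37° -22° = 15°
rotate_crank_by(-53°): θ ← 15° -53° = -38°
rotate_crank_by(+59°): θ ← -38° +59° = 21°
rotate_crank_by(-48°): θ ← 21° -48° = -27°
crank pin P = (r cos θ, r sin θ) = (40.986300, -20.883563)
h = r sin θ − e = -20.883563 − 14 = -34.883563
sin φ = h / L = -34.883563 / 110 = -0.31712330
φ = arcsin(-0.31712330) = -18.489043°

-18.4890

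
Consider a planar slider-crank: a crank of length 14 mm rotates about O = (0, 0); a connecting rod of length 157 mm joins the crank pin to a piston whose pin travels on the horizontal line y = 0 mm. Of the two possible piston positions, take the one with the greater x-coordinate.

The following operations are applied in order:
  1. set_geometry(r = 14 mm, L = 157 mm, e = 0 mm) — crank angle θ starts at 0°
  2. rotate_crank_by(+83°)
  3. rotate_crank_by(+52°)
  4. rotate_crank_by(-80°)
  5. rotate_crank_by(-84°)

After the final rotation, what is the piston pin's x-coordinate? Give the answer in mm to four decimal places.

set_geometry: r = 14 mm, L = 157 mm, e = 0 mm; θ ← 0°
rotate_crank_by(+83°): θ ← 0° +83° = 83°
rotate_crank_by(+52°): θ ← 83° +52° = 135°
rotate_crank_by(-80°): θ ← 135° -80° = 55°
rotate_crank_by(-84°): θ ← 55° -84° = -29°
crank pin P = (r cos θ, r sin θ) = (12.244676, -6.787335)
h = r sin θ − e = -6.787335 − 0 = -6.787335
x = r cos θ + √(L² − h²) = 12.244676 + √(24649.0 − 46.0679) = 12.244676 + 156.853218 = 169.097894

169.0979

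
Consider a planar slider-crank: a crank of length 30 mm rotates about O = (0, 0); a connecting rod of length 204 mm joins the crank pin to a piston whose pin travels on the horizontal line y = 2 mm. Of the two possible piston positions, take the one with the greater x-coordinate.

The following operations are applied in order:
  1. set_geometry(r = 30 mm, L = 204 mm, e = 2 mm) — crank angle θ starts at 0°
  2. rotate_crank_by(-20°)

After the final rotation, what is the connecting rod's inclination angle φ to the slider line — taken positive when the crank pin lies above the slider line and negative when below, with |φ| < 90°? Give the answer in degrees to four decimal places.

-3.4456

set_geometry: r = 30 mm, L = 204 mm, e = 2 mm; θ ← 0°
rotate_crank_by(-20°): θ ← 0° -20° = -20°
crank pin P = (r cos θ, r sin θ) = (28.190779, -10.260604)
h = r sin θ − e = -10.260604 − 2 = -12.260604
sin φ = h / L = -12.260604 / 204 = -0.06010100
φ = arcsin(-0.06010100) = -3.445610°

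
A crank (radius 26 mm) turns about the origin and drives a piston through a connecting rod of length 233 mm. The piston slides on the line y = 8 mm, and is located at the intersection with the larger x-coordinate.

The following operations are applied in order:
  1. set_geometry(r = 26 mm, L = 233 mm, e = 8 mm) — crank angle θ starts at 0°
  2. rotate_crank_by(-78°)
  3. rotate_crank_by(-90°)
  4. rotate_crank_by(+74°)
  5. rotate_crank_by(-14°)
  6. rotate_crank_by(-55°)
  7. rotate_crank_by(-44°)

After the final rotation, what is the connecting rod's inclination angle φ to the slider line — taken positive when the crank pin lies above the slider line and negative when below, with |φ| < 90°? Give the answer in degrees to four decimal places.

0.9354

set_geometry: r = 26 mm, L = 233 mm, e = 8 mm; θ ← 0°
rotate_crank_by(-78°): θ ← 0° -78° = -78°
rotate_crank_by(-90°): θ ← -78° -90° = -168°
rotate_crank_by(+74°): θ ← -168° +74° = -94°
rotate_crank_by(-14°): θ ← -94° -14° = -108°
rotate_crank_by(-55°): θ ← -108° -55° = -163°
rotate_crank_by(-44°): θ ← -163° -44° = -207°
crank pin P = (r cos θ, r sin θ) = (-23.166170, 11.803753)
h = r sin θ − e = 11.803753 − 8 = 3.803753
sin φ = h / L = 3.803753 / 233 = 0.01632512
φ = arcsin(0.01632512) = 0.935402°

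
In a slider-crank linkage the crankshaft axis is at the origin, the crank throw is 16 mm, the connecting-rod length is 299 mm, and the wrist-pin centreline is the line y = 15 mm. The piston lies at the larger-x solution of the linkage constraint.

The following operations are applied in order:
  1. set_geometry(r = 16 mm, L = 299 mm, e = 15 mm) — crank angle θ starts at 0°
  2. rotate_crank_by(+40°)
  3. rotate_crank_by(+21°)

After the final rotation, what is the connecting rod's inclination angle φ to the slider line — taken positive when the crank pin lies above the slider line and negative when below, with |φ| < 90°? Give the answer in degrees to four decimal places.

-0.1928

set_geometry: r = 16 mm, L = 299 mm, e = 15 mm; θ ← 0°
rotate_crank_by(+40°): θ ← 0° +40° = 40°
rotate_crank_by(+21°): θ ← 40° +21° = 61°
crank pin P = (r cos θ, r sin θ) = (7.756954, 13.993915)
h = r sin θ − e = 13.993915 − 15 = -1.006085
sin φ = h / L = -1.006085 / 299 = -0.00336483
φ = arcsin(-0.00336483) = -0.192791°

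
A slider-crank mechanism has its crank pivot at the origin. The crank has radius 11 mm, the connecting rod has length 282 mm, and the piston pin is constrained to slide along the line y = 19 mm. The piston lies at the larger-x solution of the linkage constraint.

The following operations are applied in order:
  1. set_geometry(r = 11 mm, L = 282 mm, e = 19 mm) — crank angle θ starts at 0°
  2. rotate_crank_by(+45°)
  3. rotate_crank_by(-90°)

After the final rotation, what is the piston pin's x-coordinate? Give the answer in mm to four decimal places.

set_geometry: r = 11 mm, L = 282 mm, e = 19 mm; θ ← 0°
rotate_crank_by(+45°): θ ← 0° +45° = 45°
rotate_crank_by(-90°): θ ← 45° -90° = -45°
crank pin P = (r cos θ, r sin θ) = (7.778175, -7.778175)
h = r sin θ − e = -7.778175 − 19 = -26.778175
x = r cos θ + √(L² − h²) = 7.778175 + √(79524.0 − 717.0706) = 7.778175 + 280.725719 = 288.503894

288.5039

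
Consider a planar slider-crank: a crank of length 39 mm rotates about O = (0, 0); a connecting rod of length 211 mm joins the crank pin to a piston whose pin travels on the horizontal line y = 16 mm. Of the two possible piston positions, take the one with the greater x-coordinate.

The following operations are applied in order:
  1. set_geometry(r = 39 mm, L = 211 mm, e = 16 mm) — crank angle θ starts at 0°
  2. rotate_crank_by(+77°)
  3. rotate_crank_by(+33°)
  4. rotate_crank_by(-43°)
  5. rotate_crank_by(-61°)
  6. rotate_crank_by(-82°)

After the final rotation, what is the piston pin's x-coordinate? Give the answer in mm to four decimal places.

set_geometry: r = 39 mm, L = 211 mm, e = 16 mm; θ ← 0°
rotate_crank_by(+77°): θ ← 0° +77° = 77°
rotate_crank_by(+33°): θ ← 77° +33° = 110°
rotate_crank_by(-43°): θ ← 110° -43° = 67°
rotate_crank_by(-61°): θ ← 67° -61° = 6°
rotate_crank_by(-82°): θ ← 6° -82° = -76°
crank pin P = (r cos θ, r sin θ) = (9.434954, -37.841533)
h = r sin θ − e = -37.841533 − 16 = -53.841533
x = r cos θ + √(L² − h²) = 9.434954 + √(44521.0 − 2898.9107) = 9.434954 + 204.014924 = 213.449878

213.4499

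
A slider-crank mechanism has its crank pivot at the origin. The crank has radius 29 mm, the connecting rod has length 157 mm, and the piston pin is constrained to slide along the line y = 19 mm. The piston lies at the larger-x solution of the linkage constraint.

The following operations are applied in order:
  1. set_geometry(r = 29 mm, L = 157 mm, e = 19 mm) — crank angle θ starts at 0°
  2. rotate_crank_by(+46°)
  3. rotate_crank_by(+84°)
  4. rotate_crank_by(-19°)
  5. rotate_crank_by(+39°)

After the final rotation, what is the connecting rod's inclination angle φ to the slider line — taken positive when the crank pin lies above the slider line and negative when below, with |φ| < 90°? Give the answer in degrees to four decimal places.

set_geometry: r = 29 mm, L = 157 mm, e = 19 mm; θ ← 0°
rotate_crank_by(+46°): θ ← 0° +46° = 46°
rotate_crank_by(+84°): θ ← 46° +84° = 130°
rotate_crank_by(-19°): θ ← 130° -19° = 111°
rotate_crank_by(+39°): θ ← 111° +39° = 150°
crank pin P = (r cos θ, r sin θ) = (-25.114737, 14.500000)
h = r sin θ − e = 14.500000 − 19 = -4.500000
sin φ = h / L = -4.500000 / 157 = -0.02866242
φ = arcsin(-0.02866242) = -1.642461°

-1.6425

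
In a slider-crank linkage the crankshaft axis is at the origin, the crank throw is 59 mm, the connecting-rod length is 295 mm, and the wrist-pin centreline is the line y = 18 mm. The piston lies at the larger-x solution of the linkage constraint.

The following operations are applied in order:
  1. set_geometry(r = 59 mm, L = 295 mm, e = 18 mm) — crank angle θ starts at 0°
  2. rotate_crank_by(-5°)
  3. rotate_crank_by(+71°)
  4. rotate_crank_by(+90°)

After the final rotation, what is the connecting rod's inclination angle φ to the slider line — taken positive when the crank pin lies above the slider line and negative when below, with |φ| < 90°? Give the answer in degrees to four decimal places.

set_geometry: r = 59 mm, L = 295 mm, e = 18 mm; θ ← 0°
rotate_crank_by(-5°): θ ← 0° -5° = -5°
rotate_crank_by(+71°): θ ← -5° +71° = 66°
rotate_crank_by(+90°): θ ← 66° +90° = 156°
crank pin P = (r cos θ, r sin θ) = (-53.899182, 23.997462)
h = r sin θ − e = 23.997462 − 18 = 5.997462
sin φ = h / L = 5.997462 / 295 = 0.02033038
φ = arcsin(0.02033038) = 1.164925°

1.1649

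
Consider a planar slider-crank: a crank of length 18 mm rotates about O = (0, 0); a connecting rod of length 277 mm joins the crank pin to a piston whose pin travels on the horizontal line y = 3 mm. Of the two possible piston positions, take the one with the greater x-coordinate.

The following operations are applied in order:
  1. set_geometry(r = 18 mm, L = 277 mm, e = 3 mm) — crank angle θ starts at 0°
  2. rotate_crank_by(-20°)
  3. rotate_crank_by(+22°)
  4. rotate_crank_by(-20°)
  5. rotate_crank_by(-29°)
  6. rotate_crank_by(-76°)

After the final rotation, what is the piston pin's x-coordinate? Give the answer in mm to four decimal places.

set_geometry: r = 18 mm, L = 277 mm, e = 3 mm; θ ← 0°
rotate_crank_by(-20°): θ ← 0° -20° = -20°
rotate_crank_by(+22°): θ ← -20° +22° = 2°
rotate_crank_by(-20°): θ ← 2° -20° = -18°
rotate_crank_by(-29°): θ ← -18° -29° = -47°
rotate_crank_by(-76°): θ ← -47° -76° = -123°
crank pin P = (r cos θ, r sin θ) = (-9.803503, -15.096070)
h = r sin θ − e = -15.096070 − 3 = -18.096070
x = r cos θ + √(L² − h²) = -9.803503 + √(76729.0 − 327.4678) = -9.803503 + 276.408271 = 266.604768

266.6048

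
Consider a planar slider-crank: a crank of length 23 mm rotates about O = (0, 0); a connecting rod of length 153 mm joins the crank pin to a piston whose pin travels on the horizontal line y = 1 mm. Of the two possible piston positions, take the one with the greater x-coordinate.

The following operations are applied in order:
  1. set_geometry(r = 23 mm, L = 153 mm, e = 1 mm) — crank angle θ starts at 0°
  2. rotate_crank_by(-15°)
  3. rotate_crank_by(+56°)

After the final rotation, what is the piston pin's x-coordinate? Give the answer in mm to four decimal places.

set_geometry: r = 23 mm, L = 153 mm, e = 1 mm; θ ← 0°
rotate_crank_by(-15°): θ ← 0° -15° = -15°
rotate_crank_by(+56°): θ ← -15° +56° = 41°
crank pin P = (r cos θ, r sin θ) = (17.358320, 15.089358)
h = r sin θ − e = 15.089358 − 1 = 14.089358
x = r cos θ + √(L² − h²) = 17.358320 + √(23409.0 − 198.5100) = 17.358320 + 152.349893 = 169.708214

169.7082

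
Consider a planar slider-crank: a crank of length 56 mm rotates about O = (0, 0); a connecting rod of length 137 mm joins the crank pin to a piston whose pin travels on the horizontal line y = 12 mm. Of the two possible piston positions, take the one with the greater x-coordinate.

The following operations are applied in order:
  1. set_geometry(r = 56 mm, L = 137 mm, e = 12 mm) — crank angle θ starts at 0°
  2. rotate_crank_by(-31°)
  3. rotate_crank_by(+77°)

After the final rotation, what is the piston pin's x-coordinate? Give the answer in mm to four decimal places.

172.9496

set_geometry: r = 56 mm, L = 137 mm, e = 12 mm; θ ← 0°
rotate_crank_by(-31°): θ ← 0° -31° = -31°
rotate_crank_by(+77°): θ ← -31° +77° = 46°
crank pin P = (r cos θ, r sin θ) = (38.900869, 40.283029)
h = r sin θ − e = 40.283029 − 12 = 28.283029
x = r cos θ + √(L² − h²) = 38.900869 + √(18769.0 − 799.9297) = 38.900869 + 134.048761 = 172.949630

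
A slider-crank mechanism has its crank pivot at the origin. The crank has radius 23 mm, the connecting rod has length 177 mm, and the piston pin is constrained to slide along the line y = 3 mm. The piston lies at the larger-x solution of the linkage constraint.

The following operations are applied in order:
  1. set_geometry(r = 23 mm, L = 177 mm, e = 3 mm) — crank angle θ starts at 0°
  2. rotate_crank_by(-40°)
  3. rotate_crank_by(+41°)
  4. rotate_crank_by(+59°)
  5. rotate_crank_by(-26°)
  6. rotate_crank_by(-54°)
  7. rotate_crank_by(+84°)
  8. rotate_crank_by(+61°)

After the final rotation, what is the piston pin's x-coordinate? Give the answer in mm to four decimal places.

set_geometry: r = 23 mm, L = 177 mm, e = 3 mm; θ ← 0°
rotate_crank_by(-40°): θ ← 0° -40° = -40°
rotate_crank_by(+41°): θ ← -40° +41° = 1°
rotate_crank_by(+59°): θ ← 1° +59° = 60°
rotate_crank_by(-26°): θ ← 60° -26° = 34°
rotate_crank_by(-54°): θ ← 34° -54° = -20°
rotate_crank_by(+84°): θ ← -20° +84° = 64°
rotate_crank_by(+61°): θ ← 64° +61° = 125°
crank pin P = (r cos θ, r sin θ) = (-13.192258, 18.840497)
h = r sin θ − e = 18.840497 − 3 = 15.840497
x = r cos θ + √(L² − h²) = -13.192258 + √(31329.0 − 250.9213) = -13.192258 + 176.289758 = 163.097500

163.0975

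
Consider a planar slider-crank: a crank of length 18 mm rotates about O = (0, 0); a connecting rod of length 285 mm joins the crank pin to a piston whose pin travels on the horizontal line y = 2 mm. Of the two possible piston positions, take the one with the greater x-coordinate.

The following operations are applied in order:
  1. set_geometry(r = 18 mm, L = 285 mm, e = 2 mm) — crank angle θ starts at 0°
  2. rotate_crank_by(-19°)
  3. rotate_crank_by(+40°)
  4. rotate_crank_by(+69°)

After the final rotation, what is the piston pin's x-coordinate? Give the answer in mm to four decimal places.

284.5505

set_geometry: r = 18 mm, L = 285 mm, e = 2 mm; θ ← 0°
rotate_crank_by(-19°): θ ← 0° -19° = -19°
rotate_crank_by(+40°): θ ← -19° +40° = 21°
rotate_crank_by(+69°): θ ← 21° +69° = 90°
crank pin P = (r cos θ, r sin θ) = (0.000000, 18.000000)
h = r sin θ − e = 18.000000 − 2 = 16.000000
x = r cos θ + √(L² − h²) = 0.000000 + √(81225.0 − 256.0000) = 0.000000 + 284.550523 = 284.550523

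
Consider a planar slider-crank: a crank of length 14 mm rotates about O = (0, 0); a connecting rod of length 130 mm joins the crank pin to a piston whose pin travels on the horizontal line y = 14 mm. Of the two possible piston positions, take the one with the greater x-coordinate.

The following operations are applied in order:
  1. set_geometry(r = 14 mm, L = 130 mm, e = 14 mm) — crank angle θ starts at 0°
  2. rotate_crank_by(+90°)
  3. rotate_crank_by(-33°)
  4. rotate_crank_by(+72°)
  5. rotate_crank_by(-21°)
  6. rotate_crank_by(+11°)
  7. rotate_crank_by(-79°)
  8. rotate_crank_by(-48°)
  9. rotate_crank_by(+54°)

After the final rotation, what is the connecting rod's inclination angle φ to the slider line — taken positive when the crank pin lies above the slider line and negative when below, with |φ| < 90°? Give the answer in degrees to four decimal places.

-1.7320

set_geometry: r = 14 mm, L = 130 mm, e = 14 mm; θ ← 0°
rotate_crank_by(+90°): θ ← 0° +90° = 90°
rotate_crank_by(-33°): θ ← 90° -33° = 57°
rotate_crank_by(+72°): θ ← 57° +72° = 129°
rotate_crank_by(-21°): θ ← 129° -21° = 108°
rotate_crank_by(+11°): θ ← 108° +11° = 119°
rotate_crank_by(-79°): θ ← 119° -79° = 40°
rotate_crank_by(-48°): θ ← 40° -48° = -8°
rotate_crank_by(+54°): θ ← -8° +54° = 46°
crank pin P = (r cos θ, r sin θ) = (9.725217, 10.070757)
h = r sin θ − e = 10.070757 − 14 = -3.929243
sin φ = h / L = -3.929243 / 130 = -0.03022494
φ = arcsin(-0.03022494) = -1.732026°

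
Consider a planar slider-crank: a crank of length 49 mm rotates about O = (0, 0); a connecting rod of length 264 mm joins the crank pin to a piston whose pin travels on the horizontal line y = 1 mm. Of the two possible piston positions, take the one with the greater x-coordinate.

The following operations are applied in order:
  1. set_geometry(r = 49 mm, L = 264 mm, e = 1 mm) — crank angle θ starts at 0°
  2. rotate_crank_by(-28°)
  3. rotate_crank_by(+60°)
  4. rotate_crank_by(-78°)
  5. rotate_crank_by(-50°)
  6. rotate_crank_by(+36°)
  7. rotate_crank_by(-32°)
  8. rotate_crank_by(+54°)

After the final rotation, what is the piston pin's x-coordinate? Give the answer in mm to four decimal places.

300.7663

set_geometry: r = 49 mm, L = 264 mm, e = 1 mm; θ ← 0°
rotate_crank_by(-28°): θ ← 0° -28° = -28°
rotate_crank_by(+60°): θ ← -28° +60° = 32°
rotate_crank_by(-78°): θ ← 32° -78° = -46°
rotate_crank_by(-50°): θ ← -46° -50° = -96°
rotate_crank_by(+36°): θ ← -96° +36° = -60°
rotate_crank_by(-32°): θ ← -60° -32° = -92°
rotate_crank_by(+54°): θ ← -92° +54° = -38°
crank pin P = (r cos θ, r sin θ) = (38.612527, -30.167412)
h = r sin θ − e = -30.167412 − 1 = -31.167412
x = r cos θ + √(L² − h²) = 38.612527 + √(69696.0 − 971.4076) = 38.612527 + 262.153757 = 300.766284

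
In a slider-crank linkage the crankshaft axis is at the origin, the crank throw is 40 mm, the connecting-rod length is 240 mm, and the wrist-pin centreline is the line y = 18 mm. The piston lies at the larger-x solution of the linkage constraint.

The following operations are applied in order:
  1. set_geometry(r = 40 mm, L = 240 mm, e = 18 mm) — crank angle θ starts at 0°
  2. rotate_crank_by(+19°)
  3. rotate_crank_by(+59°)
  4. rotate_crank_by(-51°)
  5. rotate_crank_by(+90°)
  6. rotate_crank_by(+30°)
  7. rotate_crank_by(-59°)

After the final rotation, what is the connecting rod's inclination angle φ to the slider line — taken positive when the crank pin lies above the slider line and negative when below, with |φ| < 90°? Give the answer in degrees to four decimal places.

5.2537

set_geometry: r = 40 mm, L = 240 mm, e = 18 mm; θ ← 0°
rotate_crank_by(+19°): θ ← 0° +19° = 19°
rotate_crank_by(+59°): θ ← 19° +59° = 78°
rotate_crank_by(-51°): θ ← 78° -51° = 27°
rotate_crank_by(+90°): θ ← 27° +90° = 117°
rotate_crank_by(+30°): θ ← 117° +30° = 147°
rotate_crank_by(-59°): θ ← 147° -59° = 88°
crank pin P = (r cos θ, r sin θ) = (1.395980, 39.975633)
h = r sin θ − e = 39.975633 − 18 = 21.975633
sin φ = h / L = 21.975633 / 240 = 0.09156514
φ = arcsin(0.09156514) = 5.253655°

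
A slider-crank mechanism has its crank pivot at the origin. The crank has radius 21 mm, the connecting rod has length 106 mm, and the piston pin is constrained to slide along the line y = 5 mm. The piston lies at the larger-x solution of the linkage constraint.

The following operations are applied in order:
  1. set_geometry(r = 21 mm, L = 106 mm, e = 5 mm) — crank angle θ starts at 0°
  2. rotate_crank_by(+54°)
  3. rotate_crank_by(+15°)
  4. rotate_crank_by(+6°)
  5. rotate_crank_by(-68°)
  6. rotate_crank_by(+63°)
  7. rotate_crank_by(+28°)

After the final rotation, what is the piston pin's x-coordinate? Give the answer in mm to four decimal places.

101.8939

set_geometry: r = 21 mm, L = 106 mm, e = 5 mm; θ ← 0°
rotate_crank_by(+54°): θ ← 0° +54° = 54°
rotate_crank_by(+15°): θ ← 54° +15° = 69°
rotate_crank_by(+6°): θ ← 69° +6° = 75°
rotate_crank_by(-68°): θ ← 75° -68° = 7°
rotate_crank_by(+63°): θ ← 7° +63° = 70°
rotate_crank_by(+28°): θ ← 70° +28° = 98°
crank pin P = (r cos θ, r sin θ) = (-2.922635, 20.795629)
h = r sin θ − e = 20.795629 − 5 = 15.795629
x = r cos θ + √(L² − h²) = -2.922635 + √(11236.0 − 249.5019) = -2.922635 + 104.816497 = 101.893862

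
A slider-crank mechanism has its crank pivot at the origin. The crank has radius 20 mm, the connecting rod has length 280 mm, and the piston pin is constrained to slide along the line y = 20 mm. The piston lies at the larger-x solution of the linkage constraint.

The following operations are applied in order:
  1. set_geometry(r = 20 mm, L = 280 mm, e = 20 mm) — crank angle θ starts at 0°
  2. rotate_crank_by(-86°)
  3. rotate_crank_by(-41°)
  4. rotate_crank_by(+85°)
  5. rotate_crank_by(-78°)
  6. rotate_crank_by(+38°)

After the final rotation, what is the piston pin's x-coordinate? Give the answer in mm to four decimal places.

279.9396

set_geometry: r = 20 mm, L = 280 mm, e = 20 mm; θ ← 0°
rotate_crank_by(-86°): θ ← 0° -86° = -86°
rotate_crank_by(-41°): θ ← -86° -41° = -127°
rotate_crank_by(+85°): θ ← -127° +85° = -42°
rotate_crank_by(-78°): θ ← -42° -78° = -120°
rotate_crank_by(+38°): θ ← -120° +38° = -82°
crank pin P = (r cos θ, r sin θ) = (2.783462, -19.805361)
h = r sin θ − e = -19.805361 − 20 = -39.805361
x = r cos θ + √(L² − h²) = 2.783462 + √(78400.0 − 1584.4668) = 2.783462 + 277.156153 = 279.939615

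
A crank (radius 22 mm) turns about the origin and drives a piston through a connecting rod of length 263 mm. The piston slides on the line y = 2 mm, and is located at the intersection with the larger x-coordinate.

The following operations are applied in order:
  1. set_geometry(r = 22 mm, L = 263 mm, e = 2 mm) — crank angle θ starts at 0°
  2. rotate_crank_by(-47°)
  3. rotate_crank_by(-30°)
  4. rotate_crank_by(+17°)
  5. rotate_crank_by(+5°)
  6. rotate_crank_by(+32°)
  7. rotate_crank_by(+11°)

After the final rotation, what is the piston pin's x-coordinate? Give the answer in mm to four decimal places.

set_geometry: r = 22 mm, L = 263 mm, e = 2 mm; θ ← 0°
rotate_crank_by(-47°): θ ← 0° -47° = -47°
rotate_crank_by(-30°): θ ← -47° -30° = -77°
rotate_crank_by(+17°): θ ← -77° +17° = -60°
rotate_crank_by(+5°): θ ← -60° +5° = -55°
rotate_crank_by(+32°): θ ← -55° +32° = -23°
rotate_crank_by(+11°): θ ← -23° +11° = -12°
crank pin P = (r cos θ, r sin θ) = (21.519247, -4.574057)
h = r sin θ − e = -4.574057 − 2 = -6.574057
x = r cos θ + √(L² − h²) = 21.519247 + √(69169.0 − 43.2182) = 21.519247 + 262.917823 = 284.437070

284.4371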